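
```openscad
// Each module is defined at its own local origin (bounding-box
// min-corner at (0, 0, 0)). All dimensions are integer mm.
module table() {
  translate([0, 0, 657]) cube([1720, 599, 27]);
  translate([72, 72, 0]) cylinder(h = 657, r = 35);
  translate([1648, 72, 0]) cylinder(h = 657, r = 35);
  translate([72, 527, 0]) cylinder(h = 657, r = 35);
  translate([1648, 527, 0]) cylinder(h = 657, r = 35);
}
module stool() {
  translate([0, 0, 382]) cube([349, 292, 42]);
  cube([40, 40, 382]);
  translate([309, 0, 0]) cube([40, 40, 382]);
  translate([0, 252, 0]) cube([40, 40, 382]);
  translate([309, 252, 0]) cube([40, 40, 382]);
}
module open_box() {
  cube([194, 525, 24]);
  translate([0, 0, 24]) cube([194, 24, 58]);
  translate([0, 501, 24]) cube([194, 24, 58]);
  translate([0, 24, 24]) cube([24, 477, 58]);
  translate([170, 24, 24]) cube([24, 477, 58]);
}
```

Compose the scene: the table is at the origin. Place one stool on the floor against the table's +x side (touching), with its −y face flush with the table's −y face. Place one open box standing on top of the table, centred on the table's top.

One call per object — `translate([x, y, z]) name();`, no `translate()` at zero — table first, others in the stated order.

table();
translate([1720, 0, 0]) stool();
translate([763, 37, 684]) open_box();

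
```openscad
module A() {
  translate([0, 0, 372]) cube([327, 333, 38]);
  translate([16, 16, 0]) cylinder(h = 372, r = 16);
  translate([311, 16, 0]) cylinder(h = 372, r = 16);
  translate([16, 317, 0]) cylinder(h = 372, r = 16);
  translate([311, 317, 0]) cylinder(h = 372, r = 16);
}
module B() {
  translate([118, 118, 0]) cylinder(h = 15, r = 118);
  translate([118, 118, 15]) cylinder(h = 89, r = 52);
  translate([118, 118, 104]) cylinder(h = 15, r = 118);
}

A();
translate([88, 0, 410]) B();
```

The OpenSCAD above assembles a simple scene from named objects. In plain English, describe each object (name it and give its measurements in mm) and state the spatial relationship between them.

A is a four-legged stool. The seat is 327×333 mm, 38 mm thick, top at z = 410 mm. It stands on four round legs, each 32 mm in diameter, from z = 0 to the seat underside, each leg's axis is inset half a diameter from the nearest pair of seat edges (so the leg's bounding box is flush with the corner).

B is a spool: two coaxial disc flanges of radius 118 mm and thickness 15 mm, joined by a core cylinder of radius 52 mm and height 89 mm. The lower flange rests on z = 0 and the three cylinders share a vertical axis.

The spool is on top of the stool.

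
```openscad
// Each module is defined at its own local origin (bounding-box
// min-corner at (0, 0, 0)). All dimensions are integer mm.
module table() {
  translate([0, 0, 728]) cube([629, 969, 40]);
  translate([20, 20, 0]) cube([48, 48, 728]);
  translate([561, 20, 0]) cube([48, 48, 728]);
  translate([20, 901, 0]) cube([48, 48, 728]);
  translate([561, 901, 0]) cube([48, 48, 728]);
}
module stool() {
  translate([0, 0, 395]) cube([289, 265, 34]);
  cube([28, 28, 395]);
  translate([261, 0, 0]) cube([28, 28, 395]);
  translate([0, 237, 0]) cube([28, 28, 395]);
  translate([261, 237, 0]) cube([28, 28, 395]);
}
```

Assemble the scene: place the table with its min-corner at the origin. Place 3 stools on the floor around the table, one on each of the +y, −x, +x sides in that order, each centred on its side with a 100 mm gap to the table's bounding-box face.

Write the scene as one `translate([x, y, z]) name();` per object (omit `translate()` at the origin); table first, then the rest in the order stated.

table();
translate([170, 1069, 0]) stool();
translate([-389, 352, 0]) stool();
translate([729, 352, 0]) stool();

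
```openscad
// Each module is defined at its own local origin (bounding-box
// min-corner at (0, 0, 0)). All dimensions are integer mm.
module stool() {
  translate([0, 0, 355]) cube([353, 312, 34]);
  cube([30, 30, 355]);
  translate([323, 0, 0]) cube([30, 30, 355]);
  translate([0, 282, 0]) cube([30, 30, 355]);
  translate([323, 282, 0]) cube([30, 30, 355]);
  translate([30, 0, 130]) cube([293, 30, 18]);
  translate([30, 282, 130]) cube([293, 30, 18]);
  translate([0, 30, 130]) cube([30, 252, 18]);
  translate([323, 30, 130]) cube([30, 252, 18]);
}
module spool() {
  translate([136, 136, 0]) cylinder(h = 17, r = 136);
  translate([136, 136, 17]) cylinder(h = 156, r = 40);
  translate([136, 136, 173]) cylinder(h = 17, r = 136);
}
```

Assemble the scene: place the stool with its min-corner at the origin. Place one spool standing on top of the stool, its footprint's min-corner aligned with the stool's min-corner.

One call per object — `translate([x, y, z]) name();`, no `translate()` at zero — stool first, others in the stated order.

stool();
translate([0, 0, 389]) spool();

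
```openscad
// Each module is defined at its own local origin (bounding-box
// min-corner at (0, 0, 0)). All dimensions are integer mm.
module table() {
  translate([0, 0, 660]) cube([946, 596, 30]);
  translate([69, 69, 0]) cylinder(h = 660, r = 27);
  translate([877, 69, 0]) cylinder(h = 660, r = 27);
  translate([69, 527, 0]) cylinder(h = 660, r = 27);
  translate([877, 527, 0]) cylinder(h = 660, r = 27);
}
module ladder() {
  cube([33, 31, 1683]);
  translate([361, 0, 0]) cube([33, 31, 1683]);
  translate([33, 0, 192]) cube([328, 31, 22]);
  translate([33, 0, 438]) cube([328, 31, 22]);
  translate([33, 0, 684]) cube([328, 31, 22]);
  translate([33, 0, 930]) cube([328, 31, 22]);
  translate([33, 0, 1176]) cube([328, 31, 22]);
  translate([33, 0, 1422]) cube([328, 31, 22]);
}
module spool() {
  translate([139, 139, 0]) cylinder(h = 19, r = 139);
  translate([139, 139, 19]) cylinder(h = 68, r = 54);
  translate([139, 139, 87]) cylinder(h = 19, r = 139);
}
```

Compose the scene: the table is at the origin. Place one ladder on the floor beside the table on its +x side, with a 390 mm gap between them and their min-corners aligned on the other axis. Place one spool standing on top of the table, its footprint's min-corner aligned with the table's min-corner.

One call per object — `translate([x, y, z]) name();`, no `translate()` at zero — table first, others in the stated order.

table();
translate([1336, 0, 0]) ladder();
translate([0, 0, 690]) spool();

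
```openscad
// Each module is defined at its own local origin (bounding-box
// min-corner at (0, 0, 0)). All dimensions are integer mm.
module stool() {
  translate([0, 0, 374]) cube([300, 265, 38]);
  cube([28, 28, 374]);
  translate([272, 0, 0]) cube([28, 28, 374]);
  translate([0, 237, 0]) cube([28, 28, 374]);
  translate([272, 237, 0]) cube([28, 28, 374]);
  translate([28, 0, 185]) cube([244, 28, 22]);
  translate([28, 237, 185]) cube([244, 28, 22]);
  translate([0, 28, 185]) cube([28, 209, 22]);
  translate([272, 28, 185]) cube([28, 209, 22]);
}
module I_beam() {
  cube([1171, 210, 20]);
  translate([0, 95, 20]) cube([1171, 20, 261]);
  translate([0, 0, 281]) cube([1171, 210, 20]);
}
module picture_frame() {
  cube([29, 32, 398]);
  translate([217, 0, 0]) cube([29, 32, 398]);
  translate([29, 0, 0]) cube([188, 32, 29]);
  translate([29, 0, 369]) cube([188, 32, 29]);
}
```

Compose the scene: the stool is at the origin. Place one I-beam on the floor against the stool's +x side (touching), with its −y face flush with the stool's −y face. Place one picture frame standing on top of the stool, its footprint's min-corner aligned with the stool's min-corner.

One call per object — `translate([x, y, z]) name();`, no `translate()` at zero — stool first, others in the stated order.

stool();
translate([300, 0, 0]) I_beam();
translate([0, 0, 412]) picture_frame();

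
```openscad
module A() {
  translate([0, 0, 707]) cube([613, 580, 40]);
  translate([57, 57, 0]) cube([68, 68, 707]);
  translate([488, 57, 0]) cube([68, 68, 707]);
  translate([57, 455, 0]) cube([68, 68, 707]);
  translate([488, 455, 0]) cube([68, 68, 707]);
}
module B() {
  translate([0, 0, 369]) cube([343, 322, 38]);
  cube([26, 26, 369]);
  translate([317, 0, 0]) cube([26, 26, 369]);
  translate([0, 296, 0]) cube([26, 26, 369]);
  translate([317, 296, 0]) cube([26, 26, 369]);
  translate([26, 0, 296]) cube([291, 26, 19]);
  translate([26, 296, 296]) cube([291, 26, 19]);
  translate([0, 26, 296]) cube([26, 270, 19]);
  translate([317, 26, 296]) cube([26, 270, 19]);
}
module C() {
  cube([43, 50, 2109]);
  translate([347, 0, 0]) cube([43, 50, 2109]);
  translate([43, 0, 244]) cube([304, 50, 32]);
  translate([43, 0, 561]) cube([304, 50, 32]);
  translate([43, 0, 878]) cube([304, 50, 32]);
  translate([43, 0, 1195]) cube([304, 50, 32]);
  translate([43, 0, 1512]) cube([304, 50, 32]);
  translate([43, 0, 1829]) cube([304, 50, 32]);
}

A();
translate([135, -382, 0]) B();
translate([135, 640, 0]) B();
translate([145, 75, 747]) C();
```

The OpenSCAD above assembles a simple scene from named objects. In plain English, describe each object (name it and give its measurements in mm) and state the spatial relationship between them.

A is a table with a 613×580 mm rectangular top, 40 mm thick, top surface at z = 747 mm, supported by four 68×68 mm square legs, each inset 57 mm from the nearest pair of top edges, running from the floor.

B is a simple wooden stool: a rectangular seat 343 mm (x) by 322 mm (y), 38 mm thick, top face at z = 407 mm, on four square legs, each 26×26 mm in cross-section. The legs rest on z = 0, each flush with a corner of the seat. Four stretchers, 26 mm wide and 19 mm tall, connect adjacent legs with their undersides at z = 296 mm, each running between the inner faces of the legs it joins and aligned with the legs' outer faces on the other axis.

C is a wooden ladder with two side rails of 43×50 mm section and 2109 mm height, set 390 mm apart overall. Between them run 6 rectangular rungs (50 mm deep, 32 mm thick), front faces flush with the rails' −y face. The bottom of the first rung is 244 mm above the floor and each subsequent rung is 317 mm higher than the one below.

Two stools sit around the table at the −y, +y sides. The ladder is on top of the table.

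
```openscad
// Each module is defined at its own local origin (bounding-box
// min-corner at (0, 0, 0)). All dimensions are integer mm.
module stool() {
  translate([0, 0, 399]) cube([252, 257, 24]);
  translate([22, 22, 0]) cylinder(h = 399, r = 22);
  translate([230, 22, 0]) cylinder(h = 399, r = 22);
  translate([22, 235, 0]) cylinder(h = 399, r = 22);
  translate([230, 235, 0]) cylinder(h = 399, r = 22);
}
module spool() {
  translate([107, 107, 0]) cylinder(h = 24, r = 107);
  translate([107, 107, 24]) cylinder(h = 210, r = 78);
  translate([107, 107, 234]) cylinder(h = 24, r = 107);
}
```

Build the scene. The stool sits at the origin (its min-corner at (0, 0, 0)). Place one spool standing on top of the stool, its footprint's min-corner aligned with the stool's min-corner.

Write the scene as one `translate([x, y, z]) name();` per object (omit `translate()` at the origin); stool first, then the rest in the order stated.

stool();
translate([0, 0, 423]) spool();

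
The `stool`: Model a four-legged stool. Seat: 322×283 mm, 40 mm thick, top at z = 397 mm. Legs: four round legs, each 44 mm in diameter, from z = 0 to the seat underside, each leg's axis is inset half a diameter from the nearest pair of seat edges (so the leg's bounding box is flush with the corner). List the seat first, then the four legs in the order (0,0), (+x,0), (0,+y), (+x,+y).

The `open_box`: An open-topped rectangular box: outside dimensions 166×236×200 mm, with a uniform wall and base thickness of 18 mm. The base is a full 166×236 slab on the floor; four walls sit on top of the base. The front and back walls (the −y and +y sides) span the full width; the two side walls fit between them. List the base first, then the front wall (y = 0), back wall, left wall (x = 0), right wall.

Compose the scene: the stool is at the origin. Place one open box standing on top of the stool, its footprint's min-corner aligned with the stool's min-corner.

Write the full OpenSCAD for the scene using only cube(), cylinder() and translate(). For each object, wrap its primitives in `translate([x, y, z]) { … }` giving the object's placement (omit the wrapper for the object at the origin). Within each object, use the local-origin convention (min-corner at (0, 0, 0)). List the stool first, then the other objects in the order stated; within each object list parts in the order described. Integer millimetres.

translate([0, 0, 357]) cube([322, 283, 40]);
translate([22, 22, 0]) cylinder(h = 357, r = 22);
translate([300, 22, 0]) cylinder(h = 357, r = 22);
translate([22, 261, 0]) cylinder(h = 357, r = 22);
translate([300, 261, 0]) cylinder(h = 357, r = 22);
translate([0, 0, 397]) {
  cube([166, 236, 18]);
  translate([0, 0, 18]) cube([166, 18, 182]);
  translate([0, 218, 18]) cube([166, 18, 182]);
  translate([0, 18, 18]) cube([18, 200, 182]);
  translate([148, 18, 18]) cube([18, 200, 182]);
}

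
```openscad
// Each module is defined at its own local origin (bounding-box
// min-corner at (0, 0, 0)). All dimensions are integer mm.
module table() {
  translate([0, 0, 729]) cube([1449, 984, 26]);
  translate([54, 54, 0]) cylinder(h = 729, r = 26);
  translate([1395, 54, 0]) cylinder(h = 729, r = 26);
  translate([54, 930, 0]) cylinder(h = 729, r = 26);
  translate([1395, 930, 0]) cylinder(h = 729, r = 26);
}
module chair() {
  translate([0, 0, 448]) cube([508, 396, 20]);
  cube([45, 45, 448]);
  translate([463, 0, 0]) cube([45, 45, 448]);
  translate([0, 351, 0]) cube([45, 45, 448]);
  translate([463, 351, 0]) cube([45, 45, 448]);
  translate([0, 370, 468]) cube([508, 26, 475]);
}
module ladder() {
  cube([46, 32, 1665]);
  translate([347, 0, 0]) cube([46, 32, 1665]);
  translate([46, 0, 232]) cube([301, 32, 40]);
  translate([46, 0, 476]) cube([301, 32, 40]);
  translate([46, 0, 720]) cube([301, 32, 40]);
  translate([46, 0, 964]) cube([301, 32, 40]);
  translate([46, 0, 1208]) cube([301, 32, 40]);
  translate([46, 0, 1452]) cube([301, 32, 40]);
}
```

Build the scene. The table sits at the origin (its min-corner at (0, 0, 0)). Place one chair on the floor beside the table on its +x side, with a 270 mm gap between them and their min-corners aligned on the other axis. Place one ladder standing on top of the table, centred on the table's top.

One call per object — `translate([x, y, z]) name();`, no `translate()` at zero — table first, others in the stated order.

table();
translate([1719, 0, 0]) chair();
translate([528, 476, 755]) ladder();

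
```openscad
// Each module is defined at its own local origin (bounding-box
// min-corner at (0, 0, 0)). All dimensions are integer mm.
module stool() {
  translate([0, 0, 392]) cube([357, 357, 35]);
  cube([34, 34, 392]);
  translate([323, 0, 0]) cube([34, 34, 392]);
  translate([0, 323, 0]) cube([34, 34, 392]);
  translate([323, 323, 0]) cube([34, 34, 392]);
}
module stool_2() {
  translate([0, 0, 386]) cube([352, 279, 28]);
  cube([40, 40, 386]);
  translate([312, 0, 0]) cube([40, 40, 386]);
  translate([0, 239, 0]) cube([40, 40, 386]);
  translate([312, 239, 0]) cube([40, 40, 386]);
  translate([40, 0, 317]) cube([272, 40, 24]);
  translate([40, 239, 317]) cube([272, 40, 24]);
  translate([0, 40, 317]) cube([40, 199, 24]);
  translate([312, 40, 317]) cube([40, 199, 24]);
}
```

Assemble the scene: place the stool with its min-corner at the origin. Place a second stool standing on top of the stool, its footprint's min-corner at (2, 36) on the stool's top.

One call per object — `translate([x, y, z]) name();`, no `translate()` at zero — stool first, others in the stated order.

stool();
translate([2, 36, 427]) stool_2();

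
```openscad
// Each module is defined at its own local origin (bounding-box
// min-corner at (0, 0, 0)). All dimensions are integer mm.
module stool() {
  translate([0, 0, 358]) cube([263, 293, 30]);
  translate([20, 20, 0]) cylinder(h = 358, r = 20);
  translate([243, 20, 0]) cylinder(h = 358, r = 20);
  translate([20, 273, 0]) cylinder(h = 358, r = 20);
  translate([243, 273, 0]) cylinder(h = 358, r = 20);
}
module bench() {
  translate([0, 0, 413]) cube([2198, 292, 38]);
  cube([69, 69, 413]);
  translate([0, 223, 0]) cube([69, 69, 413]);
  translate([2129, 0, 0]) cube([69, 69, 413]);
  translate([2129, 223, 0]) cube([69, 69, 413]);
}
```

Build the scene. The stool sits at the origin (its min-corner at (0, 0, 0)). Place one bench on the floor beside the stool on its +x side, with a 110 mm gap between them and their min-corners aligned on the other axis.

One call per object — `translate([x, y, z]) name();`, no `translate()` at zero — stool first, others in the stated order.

stool();
translate([373, 0, 0]) bench();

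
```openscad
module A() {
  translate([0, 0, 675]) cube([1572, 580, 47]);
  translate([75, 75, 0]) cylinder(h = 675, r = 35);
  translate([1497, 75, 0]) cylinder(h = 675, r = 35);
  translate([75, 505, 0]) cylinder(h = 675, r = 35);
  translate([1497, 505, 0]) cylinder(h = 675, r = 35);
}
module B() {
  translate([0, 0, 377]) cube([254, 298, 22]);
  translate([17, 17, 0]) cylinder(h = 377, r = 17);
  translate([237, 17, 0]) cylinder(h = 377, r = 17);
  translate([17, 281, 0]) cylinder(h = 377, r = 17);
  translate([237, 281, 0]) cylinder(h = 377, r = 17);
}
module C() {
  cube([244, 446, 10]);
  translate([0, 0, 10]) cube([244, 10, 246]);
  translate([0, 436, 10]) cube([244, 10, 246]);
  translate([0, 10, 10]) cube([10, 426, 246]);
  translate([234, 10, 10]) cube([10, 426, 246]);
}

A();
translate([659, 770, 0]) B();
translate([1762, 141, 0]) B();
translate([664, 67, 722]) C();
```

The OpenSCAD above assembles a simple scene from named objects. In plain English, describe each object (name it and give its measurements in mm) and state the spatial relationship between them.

A is a table: top 1572 mm (x) × 580 mm (y), 47 mm thick, upper face at z = 722 mm, on four round legs of 70 mm diameter, each leg's bounding box inset 40 mm from the nearest pair of top edges, running from z = 0 to the bottom of the top.

B is a four-legged stool. The seat is 254×298 mm, 22 mm thick, top at z = 399 mm. It stands on four round legs, each 34 mm in diameter, from z = 0 to the seat underside, each leg's axis is inset half a diameter from the nearest pair of seat edges (so the leg's bounding box is flush with the corner).

C is an open storage box with external size 244×446×256 mm and wall thickness 10 mm (the base is also 10 mm thick). The base covers the whole footprint; the four walls stand on the base, with the y-facing walls full-width and the x-facing walls fitting between their inner faces.

Two stools sit around the table at the +y, +x sides. The open box is on top of the table, centred.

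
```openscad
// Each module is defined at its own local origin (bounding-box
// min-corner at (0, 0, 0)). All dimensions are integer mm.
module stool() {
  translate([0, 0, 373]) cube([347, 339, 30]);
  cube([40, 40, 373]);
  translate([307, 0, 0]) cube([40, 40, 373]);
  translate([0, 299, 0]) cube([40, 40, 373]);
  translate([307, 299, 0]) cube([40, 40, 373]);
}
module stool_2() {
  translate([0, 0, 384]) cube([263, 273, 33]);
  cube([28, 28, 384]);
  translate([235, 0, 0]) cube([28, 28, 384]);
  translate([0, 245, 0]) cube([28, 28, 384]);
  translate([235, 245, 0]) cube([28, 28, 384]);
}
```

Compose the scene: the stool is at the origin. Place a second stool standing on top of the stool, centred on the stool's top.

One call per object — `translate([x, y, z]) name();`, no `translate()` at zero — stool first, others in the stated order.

stool();
translate([42, 33, 403]) stool_2();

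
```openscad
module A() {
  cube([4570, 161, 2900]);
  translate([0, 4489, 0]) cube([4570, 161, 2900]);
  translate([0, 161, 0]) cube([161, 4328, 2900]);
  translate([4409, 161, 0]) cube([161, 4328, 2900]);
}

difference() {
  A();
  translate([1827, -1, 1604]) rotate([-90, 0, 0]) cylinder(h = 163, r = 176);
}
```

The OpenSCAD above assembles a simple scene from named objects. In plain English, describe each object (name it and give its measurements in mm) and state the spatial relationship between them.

A is the wall frame of a small rectangular building: four walls, each 2900 mm tall and 161 mm thick, enclosing a footprint 4570 mm (x) by 4650 mm (y) outside-to-outside, with no floor or roof. The front and back walls (the −y and +y sides) span the full width; the two side walls fit between them.

The house frame has a circular hole of radius 176 mm through its front wall, centred at (x = 1827, z = 1604).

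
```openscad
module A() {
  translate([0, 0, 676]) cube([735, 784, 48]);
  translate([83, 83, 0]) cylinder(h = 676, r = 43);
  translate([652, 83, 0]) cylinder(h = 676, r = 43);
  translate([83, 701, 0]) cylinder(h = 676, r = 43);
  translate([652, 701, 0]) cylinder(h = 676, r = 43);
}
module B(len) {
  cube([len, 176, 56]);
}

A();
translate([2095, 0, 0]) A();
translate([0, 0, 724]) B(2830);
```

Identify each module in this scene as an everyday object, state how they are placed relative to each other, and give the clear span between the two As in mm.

Second table starts at x = 2095; first ends at x = 735; clear span = 2095 − 735 = 1360 mm.

A is a table. B is a beam. A beam spans the tops of two tables. The clear span between the two tables is 1360 mm.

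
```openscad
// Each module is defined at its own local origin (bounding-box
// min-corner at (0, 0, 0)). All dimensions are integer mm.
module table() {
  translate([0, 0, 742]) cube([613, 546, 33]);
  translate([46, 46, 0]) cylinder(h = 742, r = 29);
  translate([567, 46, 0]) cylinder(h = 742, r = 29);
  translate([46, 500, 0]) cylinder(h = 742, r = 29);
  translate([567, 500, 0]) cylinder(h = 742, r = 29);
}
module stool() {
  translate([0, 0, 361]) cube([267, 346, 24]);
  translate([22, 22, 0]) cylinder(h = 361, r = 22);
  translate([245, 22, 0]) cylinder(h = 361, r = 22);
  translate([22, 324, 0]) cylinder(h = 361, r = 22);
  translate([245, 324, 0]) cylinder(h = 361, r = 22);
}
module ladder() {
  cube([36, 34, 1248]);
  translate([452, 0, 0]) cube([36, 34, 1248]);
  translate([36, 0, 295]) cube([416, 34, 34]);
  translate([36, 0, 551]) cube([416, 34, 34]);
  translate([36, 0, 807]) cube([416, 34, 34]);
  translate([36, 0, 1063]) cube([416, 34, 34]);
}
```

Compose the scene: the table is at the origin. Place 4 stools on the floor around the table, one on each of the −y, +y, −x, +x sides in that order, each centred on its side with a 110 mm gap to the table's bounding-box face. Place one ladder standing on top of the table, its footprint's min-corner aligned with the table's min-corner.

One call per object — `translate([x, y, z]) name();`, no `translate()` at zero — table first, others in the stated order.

table();
translate([173, -456, 0]) stool();
translate([173, 656, 0]) stool();
translate([-377, 100, 0]) stool();
translate([723, 100, 0]) stool();
translate([0, 0, 775]) ladder();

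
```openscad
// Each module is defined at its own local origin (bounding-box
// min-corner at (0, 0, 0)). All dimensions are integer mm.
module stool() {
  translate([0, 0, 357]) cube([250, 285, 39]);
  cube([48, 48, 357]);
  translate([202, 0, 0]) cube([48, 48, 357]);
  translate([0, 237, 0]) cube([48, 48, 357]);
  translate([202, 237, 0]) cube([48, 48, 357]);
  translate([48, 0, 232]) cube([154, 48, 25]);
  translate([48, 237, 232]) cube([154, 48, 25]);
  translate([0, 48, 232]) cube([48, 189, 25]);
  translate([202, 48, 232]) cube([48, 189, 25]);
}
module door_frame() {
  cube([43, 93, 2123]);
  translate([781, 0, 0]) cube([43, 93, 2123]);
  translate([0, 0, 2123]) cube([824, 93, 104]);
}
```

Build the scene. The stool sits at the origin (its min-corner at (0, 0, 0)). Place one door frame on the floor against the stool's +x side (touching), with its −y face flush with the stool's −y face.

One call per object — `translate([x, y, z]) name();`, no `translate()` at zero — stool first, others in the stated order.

stool();
translate([250, 0, 0]) door_frame();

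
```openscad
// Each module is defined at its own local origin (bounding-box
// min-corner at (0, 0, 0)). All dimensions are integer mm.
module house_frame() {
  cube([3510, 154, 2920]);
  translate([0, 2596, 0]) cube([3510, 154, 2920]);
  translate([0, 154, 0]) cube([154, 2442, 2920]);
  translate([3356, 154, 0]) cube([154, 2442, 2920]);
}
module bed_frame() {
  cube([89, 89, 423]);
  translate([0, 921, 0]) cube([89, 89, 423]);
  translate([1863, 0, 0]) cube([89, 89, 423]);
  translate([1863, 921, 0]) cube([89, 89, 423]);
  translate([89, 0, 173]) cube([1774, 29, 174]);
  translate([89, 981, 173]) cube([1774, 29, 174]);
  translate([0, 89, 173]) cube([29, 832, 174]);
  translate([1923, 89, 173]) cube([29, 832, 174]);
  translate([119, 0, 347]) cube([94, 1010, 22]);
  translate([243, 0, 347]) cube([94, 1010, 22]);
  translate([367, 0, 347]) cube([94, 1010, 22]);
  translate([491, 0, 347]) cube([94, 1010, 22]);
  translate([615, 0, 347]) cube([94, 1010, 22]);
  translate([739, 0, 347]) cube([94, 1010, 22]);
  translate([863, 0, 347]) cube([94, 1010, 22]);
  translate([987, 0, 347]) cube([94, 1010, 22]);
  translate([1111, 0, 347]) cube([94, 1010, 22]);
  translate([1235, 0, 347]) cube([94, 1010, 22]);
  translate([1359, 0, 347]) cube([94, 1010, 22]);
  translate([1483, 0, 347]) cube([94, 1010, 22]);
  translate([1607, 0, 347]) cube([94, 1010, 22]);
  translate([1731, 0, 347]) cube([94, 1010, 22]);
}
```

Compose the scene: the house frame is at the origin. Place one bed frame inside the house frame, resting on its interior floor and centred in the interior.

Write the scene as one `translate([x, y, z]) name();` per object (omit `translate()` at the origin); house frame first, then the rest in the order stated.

house_frame();
translate([779, 870, 0]) bed_frame();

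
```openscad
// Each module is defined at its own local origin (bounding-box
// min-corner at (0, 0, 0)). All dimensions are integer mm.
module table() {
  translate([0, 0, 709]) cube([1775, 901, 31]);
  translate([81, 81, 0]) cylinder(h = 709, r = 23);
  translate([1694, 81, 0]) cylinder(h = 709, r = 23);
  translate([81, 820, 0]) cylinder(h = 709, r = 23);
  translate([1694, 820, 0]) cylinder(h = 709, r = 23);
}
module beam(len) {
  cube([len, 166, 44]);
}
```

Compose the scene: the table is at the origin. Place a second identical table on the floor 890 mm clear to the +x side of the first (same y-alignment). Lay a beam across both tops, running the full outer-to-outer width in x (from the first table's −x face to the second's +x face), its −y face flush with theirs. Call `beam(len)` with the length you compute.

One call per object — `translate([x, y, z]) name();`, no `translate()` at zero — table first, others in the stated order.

table();
translate([2665, 0, 0]) table();
translate([0, 0, 740]) beam(4440);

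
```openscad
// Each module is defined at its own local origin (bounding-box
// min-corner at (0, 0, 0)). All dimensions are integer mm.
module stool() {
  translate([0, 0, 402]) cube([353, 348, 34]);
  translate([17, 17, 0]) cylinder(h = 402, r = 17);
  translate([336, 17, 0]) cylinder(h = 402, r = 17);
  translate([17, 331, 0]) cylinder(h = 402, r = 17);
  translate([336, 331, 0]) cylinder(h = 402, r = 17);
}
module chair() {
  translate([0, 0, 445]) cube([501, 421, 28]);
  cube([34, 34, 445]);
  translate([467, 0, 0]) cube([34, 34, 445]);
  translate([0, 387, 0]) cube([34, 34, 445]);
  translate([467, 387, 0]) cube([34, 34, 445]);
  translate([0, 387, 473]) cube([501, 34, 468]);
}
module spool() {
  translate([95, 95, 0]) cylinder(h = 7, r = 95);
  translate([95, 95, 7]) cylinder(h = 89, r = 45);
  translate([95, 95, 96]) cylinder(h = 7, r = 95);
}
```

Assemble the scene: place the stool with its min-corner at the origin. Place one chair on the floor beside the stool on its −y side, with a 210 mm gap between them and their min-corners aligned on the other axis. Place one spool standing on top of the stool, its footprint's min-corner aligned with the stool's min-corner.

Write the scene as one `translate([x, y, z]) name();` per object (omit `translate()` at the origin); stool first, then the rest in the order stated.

stool();
translate([0, -631, 0]) chair();
translate([0, 0, 436]) spool();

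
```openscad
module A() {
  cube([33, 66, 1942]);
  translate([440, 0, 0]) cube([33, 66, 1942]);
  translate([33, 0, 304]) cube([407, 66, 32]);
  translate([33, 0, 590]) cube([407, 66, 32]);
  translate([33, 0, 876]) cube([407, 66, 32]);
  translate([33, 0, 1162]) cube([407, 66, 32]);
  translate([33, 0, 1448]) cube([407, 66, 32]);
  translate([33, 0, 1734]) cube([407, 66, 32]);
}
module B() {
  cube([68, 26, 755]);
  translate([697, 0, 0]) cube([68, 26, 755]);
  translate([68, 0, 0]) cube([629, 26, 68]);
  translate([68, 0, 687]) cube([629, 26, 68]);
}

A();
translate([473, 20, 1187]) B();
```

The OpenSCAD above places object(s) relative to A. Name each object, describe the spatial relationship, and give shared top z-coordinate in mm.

A is a ladder. B is a picture frame. The picture frame is beside the ladder with their tops flush at z = 1942. The shared top z-coordinate is 1942 mm.

Both tops at z = 1942 mm.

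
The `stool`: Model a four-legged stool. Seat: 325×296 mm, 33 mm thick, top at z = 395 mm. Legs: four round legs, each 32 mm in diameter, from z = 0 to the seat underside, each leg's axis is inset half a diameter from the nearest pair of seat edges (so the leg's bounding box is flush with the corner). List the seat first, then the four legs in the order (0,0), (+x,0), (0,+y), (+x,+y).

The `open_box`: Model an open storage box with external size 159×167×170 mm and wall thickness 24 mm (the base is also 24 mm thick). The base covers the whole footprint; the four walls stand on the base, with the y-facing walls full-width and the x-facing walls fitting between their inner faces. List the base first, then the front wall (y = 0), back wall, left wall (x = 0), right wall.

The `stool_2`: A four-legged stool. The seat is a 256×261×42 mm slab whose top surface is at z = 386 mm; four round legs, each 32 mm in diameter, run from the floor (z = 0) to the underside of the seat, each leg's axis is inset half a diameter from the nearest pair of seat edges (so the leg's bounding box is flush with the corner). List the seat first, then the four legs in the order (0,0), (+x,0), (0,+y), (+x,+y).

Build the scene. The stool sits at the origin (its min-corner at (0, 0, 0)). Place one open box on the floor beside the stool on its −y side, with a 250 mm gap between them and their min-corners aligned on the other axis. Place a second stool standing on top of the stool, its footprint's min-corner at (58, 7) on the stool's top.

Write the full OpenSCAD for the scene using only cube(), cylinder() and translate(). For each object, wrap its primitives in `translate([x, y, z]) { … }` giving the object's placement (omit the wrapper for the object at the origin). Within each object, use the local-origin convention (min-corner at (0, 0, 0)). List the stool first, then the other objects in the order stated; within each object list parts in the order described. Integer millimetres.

translate([0, 0, 362]) cube([325, 296, 33]);
translate([16, 16, 0]) cylinder(h = 362, r = 16);
translate([309, 16, 0]) cylinder(h = 362, r = 16);
translate([16, 280, 0]) cylinder(h = 362, r = 16);
translate([309, 280, 0]) cylinder(h = 362, r = 16);
translate([0, -417, 0]) {
  cube([159, 167, 24]);
  translate([0, 0, 24]) cube([159, 24, 146]);
  translate([0, 143, 24]) cube([159, 24, 146]);
  translate([0, 24, 24]) cube([24, 119, 146]);
  translate([135, 24, 24]) cube([24, 119, 146]);
}
translate([58, 7, 395]) {
  translate([0, 0, 344]) cube([256, 261, 42]);
  translate([16, 16, 0]) cylinder(h = 344, r = 16);
  translate([240, 16, 0]) cylinder(h = 344, r = 16);
  translate([16, 245, 0]) cylinder(h = 344, r = 16);
  translate([240, 245, 0]) cylinder(h = 344, r = 16);
}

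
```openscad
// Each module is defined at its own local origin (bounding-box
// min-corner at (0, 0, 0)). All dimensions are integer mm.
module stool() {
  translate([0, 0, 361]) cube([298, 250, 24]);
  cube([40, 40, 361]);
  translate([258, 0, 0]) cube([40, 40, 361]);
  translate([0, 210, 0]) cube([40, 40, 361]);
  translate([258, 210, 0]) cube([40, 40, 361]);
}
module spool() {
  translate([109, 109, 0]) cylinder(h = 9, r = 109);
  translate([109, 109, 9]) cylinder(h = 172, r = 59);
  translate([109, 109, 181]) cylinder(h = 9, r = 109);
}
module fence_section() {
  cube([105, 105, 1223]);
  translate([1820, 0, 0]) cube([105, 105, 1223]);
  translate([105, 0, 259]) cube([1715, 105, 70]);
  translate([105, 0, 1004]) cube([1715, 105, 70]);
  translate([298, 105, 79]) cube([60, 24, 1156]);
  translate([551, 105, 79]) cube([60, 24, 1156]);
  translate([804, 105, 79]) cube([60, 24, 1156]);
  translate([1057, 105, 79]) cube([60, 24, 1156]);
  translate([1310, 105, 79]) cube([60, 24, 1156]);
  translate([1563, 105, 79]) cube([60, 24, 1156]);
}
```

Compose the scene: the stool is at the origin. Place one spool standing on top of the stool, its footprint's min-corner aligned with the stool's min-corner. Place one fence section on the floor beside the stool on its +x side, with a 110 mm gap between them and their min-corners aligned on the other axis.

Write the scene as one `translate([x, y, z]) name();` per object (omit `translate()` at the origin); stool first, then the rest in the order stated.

stool();
translate([0, 0, 385]) spool();
translate([408, 0, 0]) fence_section();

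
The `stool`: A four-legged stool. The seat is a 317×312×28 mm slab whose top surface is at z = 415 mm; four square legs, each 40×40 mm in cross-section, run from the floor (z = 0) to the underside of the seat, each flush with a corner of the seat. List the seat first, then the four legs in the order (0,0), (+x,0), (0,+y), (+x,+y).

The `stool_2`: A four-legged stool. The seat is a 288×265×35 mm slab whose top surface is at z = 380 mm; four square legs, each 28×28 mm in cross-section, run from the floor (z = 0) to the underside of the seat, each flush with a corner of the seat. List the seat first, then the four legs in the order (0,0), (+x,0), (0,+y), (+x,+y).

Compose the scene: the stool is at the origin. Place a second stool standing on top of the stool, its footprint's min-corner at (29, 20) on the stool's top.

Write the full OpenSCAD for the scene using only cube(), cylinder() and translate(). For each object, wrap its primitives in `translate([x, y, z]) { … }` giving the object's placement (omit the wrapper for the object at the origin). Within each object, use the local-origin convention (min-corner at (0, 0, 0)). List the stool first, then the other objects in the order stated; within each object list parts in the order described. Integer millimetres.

translate([0, 0, 387]) cube([317, 312, 28]);
cube([40, 40, 387]);
translate([277, 0, 0]) cube([40, 40, 387]);
translate([0, 272, 0]) cube([40, 40, 387]);
translate([277, 272, 0]) cube([40, 40, 387]);
translate([29, 20, 415]) {
  translate([0, 0, 345]) cube([288, 265, 35]);
  cube([28, 28, 345]);
  translate([260, 0, 0]) cube([28, 28, 345]);
  translate([0, 237, 0]) cube([28, 28, 345]);
  translate([260, 237, 0]) cube([28, 28, 345]);
}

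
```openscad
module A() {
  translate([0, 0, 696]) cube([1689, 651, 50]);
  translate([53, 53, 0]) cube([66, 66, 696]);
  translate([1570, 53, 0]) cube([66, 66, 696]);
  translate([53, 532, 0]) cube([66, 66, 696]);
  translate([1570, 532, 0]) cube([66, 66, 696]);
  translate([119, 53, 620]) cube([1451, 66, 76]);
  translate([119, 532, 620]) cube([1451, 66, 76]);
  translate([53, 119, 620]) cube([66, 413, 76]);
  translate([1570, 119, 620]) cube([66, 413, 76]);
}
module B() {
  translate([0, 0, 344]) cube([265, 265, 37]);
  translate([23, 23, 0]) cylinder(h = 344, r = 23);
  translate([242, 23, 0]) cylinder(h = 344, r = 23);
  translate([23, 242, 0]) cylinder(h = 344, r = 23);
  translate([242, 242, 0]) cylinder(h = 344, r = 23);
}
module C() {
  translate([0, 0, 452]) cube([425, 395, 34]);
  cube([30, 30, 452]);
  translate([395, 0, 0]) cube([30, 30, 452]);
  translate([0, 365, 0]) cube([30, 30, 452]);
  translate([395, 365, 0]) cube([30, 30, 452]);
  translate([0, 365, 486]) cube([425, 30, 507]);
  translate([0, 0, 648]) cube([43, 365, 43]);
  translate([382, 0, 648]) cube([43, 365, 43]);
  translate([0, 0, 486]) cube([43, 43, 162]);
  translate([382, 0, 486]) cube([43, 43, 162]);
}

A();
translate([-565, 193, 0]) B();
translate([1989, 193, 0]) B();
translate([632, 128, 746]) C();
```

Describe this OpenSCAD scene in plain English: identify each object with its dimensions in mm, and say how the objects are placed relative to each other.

A is a rectangular dining table. The top is 1689×651×50 mm with its upper surface at z = 746 mm. It stands on four 66×66 mm square legs, each inset 53 mm from the nearest pair of top edges, running from the floor to the underside of the top. Four apron rails, 66 mm thick and 76 mm tall, run between adjacent legs with their top edges flush with the underside of the top and their outer faces flush with the legs' outer faces.

B is a simple wooden stool: a rectangular seat 265 mm (x) by 265 mm (y), 37 mm thick, top face at z = 381 mm, on four round legs, each 46 mm in diameter. The legs rest on z = 0, each leg's axis is inset half a diameter from the nearest pair of seat edges (so the leg's bounding box is flush with the corner).

C is a chair. The seat is a 425×395×34 mm slab with its top at z = 486 mm, on four 30×30 mm corner legs (flush with the seat edges, standing on z = 0). A flat backrest 30 mm thick, 507 mm tall, spans the full seat width and rises from the seat top along its +y edge, rear face flush with the rear of the seat. Two armrests of 43×43 mm section run along each side from the seat's front edge to the front of the backrest, top faces 205 mm above the seat top and outer faces flush with the seat's x-edges; a 43×43 mm post under the front of each armrest stands on the seat at the front corner.

Two stools sit around the table at the −x, +x sides. The chair is on top of the table, centred.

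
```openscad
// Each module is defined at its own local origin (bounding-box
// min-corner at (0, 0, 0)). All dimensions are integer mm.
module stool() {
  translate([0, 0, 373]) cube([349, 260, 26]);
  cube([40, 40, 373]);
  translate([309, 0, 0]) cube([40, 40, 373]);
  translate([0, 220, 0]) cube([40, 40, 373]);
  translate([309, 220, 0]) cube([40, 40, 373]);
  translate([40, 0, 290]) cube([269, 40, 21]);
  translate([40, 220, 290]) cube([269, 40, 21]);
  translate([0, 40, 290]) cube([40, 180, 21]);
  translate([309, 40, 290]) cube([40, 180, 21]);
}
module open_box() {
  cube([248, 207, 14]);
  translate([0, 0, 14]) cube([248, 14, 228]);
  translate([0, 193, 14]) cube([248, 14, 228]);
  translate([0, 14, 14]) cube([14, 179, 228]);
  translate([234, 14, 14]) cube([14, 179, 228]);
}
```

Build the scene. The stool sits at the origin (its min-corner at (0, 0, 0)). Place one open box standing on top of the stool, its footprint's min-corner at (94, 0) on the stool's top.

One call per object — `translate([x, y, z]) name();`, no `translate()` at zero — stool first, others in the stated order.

stool();
translate([94, 0, 399]) open_box();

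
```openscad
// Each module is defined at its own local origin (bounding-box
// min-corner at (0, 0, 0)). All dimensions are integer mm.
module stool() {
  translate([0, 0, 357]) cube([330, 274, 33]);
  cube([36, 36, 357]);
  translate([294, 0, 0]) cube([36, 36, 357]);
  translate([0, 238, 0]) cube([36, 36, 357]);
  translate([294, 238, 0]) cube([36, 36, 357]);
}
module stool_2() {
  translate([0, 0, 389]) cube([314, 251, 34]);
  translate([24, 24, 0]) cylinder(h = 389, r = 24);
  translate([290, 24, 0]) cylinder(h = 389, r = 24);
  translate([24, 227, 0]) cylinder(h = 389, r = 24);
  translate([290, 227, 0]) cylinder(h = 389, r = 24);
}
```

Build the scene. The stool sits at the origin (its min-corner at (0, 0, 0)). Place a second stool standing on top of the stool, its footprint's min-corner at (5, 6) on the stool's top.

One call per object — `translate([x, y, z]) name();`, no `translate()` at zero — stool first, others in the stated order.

stool();
translate([5, 6, 390]) stool_2();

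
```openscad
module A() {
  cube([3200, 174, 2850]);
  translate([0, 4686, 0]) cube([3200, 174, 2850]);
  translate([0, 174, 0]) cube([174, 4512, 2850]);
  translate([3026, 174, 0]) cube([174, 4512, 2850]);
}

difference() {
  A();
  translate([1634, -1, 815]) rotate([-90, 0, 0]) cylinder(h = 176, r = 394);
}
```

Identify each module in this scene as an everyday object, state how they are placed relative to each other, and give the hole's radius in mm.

A is a house frame. The house frame has a circular hole through its front wall. The hole's radius is 394 mm.

The subtracted cylinder has r = 394 mm.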